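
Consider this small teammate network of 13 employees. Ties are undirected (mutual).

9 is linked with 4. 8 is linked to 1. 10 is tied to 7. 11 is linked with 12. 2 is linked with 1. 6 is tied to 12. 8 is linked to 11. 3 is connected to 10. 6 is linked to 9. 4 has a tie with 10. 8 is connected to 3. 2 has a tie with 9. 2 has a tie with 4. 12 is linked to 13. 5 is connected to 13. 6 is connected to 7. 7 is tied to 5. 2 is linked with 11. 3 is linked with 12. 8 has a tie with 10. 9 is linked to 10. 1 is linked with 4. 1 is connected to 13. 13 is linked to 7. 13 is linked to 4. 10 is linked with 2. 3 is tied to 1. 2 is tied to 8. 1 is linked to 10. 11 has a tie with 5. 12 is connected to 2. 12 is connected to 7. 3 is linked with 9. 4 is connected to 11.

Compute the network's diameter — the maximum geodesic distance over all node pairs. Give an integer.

Eccentricity of each node (its greatest distance to any other): 1:3, 2:2, 3:3, 4:2, 5:3, 6:3, 7:2, 8:3, 9:3, 10:2, 11:2, 12:2, 13:2.
The maximum eccentricity is 3, realized for instance by the pair 3–5 via 3 – 8 – 11 – 5. So the diameter is 3.

3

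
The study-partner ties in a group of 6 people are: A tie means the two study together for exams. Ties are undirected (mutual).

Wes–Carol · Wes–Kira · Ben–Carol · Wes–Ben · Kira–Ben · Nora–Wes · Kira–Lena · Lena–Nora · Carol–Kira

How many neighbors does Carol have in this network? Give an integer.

3

Carol is directly tied to Ben, Kira, and Wes. That is 3 neighbors, so the degree of Carol is 3.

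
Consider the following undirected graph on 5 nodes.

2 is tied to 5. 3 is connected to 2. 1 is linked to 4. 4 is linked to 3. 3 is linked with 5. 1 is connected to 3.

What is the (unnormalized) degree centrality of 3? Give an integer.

3 is directly tied to 1, 2, 4, and 5. That is 4 neighbors, so the degree of 3 is 4.

4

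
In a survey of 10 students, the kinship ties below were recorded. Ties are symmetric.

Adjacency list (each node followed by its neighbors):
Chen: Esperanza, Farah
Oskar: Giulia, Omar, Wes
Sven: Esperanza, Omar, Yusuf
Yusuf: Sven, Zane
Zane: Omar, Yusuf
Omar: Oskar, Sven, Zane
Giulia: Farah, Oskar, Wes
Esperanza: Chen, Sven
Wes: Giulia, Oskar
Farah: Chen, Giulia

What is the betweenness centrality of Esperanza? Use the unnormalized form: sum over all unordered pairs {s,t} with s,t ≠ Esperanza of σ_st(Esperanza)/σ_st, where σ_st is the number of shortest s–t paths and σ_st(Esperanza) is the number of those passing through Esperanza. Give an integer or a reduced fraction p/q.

Pairs whose geodesics pass through Esperanza — Zane–Chen: 2/2; Yusuf–Chen: 1; Yusuf–Farah: 1; Sven–Chen: 1; Sven–Farah: 1; Chen–Omar: 1.
All other pairs contribute 0.
Summing the contributions gives betweenness(Esperanza) = 6.

6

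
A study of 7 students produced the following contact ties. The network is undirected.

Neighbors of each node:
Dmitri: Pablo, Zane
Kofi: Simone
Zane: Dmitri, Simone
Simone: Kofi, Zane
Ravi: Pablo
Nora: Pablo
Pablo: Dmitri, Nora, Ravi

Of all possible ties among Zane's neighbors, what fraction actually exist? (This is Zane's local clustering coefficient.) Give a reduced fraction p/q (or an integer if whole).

Zane's neighbors: Dmitri and Simone (k = 2).
Possible neighbor pairs: C(2,2) = 1. Edges among them: none → e = 0.
Clustering(Zane) = 0/1.

0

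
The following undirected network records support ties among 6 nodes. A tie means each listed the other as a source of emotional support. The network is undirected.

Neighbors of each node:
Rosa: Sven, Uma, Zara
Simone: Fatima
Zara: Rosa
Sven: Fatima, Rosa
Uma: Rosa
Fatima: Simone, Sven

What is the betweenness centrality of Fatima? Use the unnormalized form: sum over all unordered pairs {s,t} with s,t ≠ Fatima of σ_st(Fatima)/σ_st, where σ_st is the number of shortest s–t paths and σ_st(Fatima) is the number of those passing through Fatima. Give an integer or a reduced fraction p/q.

4

Pairs whose geodesics pass through Fatima — Uma–Simone: 1; Simone–Zara: 1; Simone–Sven: 1; Simone–Rosa: 1.
All other pairs contribute 0.
Summing the contributions gives betweenness(Fatima) = 4.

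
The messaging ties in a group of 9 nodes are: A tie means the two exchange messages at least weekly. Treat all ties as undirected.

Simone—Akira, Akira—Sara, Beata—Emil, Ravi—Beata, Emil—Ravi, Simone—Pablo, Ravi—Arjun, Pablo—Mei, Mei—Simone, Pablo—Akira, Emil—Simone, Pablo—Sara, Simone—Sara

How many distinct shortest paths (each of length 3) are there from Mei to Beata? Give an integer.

1

The shortest distance is 3, and the only length-3 path is Mei–Simone–Emil–Beata. So there is exactly 1 shortest path.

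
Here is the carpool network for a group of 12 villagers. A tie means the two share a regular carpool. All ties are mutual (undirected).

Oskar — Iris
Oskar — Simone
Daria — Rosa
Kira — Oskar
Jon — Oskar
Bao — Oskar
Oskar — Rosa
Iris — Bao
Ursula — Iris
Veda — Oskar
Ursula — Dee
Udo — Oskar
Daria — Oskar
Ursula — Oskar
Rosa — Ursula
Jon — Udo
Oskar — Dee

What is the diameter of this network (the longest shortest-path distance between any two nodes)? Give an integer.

2

Eccentricity of each node (its greatest distance to any other): Bao:2, Daria:2, Dee:2, Iris:2, Jon:2, Kira:2, Oskar:1, Rosa:2, Simone:2, Udo:2, Ursula:2, Veda:2.
The maximum eccentricity is 2, realized for instance by the pair Dee–Veda via Dee – Oskar – Veda. So the diameter is 2.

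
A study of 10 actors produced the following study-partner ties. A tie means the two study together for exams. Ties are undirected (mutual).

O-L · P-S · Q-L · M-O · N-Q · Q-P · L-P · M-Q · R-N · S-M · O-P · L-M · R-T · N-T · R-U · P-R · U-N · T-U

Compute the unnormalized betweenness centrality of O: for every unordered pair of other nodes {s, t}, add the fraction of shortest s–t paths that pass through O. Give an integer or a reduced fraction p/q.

Pairs whose geodesics pass through O — P–M: 1/4; M–R: 1/5.
All other pairs contribute 0.
Summing the contributions gives betweenness(O) = 9/20.

9/20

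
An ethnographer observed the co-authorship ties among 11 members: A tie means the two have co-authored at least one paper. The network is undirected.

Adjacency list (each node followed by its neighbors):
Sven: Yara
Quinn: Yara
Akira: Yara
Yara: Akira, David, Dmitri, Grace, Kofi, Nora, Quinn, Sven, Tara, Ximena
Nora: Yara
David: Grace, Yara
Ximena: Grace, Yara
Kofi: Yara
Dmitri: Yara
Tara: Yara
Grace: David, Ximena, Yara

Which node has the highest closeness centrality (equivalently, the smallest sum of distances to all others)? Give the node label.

Farness (sum of distances to all others) for each node — Akira:19, David:18, Dmitri:19, Grace:17, Kofi:19, Nora:19, Quinn:19, Sven:19, Tara:19, Ximena:18, Yara:10.
The smallest farness is 10, for Yara, so Yara has the highest closeness.

Yara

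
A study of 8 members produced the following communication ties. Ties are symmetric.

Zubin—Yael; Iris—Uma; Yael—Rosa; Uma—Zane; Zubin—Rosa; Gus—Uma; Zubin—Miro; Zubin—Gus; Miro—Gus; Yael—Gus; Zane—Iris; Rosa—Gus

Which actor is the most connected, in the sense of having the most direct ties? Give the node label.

Degrees — Gus:5, Iris:2, Miro:2, Rosa:3, Uma:3, Yael:3, Zane:2, Zubin:4.
The maximum is 5, attained only by Gus.

Gus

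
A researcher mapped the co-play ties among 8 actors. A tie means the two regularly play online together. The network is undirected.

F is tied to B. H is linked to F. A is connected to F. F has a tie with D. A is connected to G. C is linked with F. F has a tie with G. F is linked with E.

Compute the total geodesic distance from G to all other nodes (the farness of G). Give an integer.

12

Distances from G: A:1, B:2, C:2, D:2, E:2, F:1, H:2.
Sum = 1 + 2 + 2 + 2 + 2 + 1 + 2 = 12.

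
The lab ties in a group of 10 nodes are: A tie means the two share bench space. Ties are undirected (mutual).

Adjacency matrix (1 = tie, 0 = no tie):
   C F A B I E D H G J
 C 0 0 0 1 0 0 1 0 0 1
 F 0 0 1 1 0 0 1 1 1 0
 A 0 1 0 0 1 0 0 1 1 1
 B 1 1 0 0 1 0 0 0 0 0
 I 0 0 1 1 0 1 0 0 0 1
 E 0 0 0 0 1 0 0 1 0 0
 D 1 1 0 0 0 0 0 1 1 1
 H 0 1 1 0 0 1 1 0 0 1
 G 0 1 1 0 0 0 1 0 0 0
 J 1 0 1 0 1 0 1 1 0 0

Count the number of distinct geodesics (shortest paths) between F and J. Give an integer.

The shortest distance is 2. The length-2 paths are: F–A–J; F–D–J; F–H–J.
That gives 3 distinct shortest paths.

3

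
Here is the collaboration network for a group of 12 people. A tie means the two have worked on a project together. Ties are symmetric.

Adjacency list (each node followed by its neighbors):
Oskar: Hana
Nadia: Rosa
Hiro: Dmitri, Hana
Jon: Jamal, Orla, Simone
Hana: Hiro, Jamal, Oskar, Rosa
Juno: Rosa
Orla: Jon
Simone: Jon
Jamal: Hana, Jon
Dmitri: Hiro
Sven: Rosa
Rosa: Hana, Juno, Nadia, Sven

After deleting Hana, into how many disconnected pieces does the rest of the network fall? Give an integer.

Without Hana, the remaining ties split the others into: {Jamal, Jon, Orla, Simone}; {Juno, Nadia, Rosa, Sven}; {Oskar}; {Dmitri, Hiro}.
That's 4 separate components.

4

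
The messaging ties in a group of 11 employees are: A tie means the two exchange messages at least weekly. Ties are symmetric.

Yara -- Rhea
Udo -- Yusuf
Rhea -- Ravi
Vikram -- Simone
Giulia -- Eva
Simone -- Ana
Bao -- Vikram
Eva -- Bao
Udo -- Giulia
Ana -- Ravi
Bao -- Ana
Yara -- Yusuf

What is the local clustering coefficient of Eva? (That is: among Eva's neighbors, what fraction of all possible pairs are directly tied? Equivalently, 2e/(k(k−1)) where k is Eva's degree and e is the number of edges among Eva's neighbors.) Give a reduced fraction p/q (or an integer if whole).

0

Eva's neighbors: Bao and Giulia (k = 2).
Possible neighbor pairs: C(2,2) = 1. Edges among them: none → e = 0.
Clustering(Eva) = 0/1.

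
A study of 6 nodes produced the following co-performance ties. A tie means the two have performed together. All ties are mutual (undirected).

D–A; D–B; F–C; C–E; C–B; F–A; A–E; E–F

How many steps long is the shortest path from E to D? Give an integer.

2

One shortest route is E – A – D, which uses 2 edges, and E and D are not directly tied, so nothing shorter exists. So d(E,D) = 2.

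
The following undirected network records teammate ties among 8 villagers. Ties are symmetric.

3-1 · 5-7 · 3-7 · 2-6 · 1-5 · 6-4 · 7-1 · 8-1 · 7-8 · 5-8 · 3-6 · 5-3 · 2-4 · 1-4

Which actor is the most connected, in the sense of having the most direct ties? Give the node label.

Degrees — 1:5, 2:2, 3:4, 4:3, 5:4, 6:3, 7:4, 8:3.
The maximum is 5, attained only by 1.

1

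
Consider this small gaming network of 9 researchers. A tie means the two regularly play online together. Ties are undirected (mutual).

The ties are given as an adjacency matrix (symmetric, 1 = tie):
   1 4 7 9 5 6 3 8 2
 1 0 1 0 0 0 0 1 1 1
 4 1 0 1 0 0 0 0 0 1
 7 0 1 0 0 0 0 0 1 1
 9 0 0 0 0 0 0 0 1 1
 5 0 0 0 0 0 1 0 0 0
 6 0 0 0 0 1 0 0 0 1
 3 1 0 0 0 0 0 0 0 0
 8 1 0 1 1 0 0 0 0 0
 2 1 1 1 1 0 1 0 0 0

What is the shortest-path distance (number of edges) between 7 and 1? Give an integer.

One shortest route is 7 – 2 – 1, which uses 2 edges, and 7 and 1 are not directly tied, so nothing shorter exists. So d(7,1) = 2.

2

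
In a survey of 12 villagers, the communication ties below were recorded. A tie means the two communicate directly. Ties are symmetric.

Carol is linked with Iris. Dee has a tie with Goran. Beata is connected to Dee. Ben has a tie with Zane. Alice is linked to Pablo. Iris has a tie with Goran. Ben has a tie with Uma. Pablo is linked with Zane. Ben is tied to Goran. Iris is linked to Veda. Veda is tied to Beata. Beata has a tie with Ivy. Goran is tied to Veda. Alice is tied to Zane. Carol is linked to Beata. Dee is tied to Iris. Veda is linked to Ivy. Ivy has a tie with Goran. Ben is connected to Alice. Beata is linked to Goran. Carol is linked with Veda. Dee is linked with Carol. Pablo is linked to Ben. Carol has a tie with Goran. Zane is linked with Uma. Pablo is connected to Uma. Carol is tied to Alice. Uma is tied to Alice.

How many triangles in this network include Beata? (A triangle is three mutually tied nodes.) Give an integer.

Beata's neighbors: Carol, Dee, Goran, Ivy, and Veda.
Neighbor pairs that are themselves tied: Beata–Carol–Dee; Beata–Carol–Goran; Beata–Carol–Veda; Beata–Dee–Goran; Beata–Goran–Ivy; Beata–Goran–Veda; Beata–Ivy–Veda. Each forms one triangle with Beata, for 7 in total.

7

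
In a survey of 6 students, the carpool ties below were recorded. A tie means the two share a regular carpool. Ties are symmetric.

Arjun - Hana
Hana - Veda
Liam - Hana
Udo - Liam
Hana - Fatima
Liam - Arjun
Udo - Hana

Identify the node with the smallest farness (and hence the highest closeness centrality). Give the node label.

Farness (sum of distances to all others) for each node — Arjun:8, Fatima:9, Hana:5, Liam:7, Udo:8, Veda:9.
The smallest farness is 5, for Hana, so Hana has the highest closeness.

Hana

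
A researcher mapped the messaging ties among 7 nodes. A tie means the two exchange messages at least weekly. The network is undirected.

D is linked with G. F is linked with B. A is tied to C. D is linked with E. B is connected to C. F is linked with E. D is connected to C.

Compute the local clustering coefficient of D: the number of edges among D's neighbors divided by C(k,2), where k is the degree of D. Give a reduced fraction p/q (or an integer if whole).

0

D's neighbors: C, E, and G (k = 3).
Possible neighbor pairs: C(3,2) = 3. Edges among them: none → e = 0.
Clustering(D) = 0/3 = 0.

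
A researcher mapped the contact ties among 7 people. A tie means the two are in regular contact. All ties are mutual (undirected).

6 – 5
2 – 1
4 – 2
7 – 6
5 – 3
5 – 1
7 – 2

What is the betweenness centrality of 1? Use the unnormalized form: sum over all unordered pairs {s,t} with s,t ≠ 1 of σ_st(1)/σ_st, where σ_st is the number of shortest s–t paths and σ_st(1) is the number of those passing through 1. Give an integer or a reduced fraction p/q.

Pairs whose geodesics pass through 1 — 3–4: 1; 3–2: 1; 4–5: 1; 5–2: 1.
All other pairs contribute 0.
Summing the contributions gives betweenness(1) = 4.

4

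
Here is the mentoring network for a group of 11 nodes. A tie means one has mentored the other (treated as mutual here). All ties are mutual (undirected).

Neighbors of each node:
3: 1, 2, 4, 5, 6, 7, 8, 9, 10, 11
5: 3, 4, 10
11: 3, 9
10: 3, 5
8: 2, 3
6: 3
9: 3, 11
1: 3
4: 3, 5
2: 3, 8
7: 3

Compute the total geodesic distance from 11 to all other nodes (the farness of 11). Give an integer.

18

Distances from 11: 1:2, 2:2, 3:1, 4:2, 5:2, 6:2, 7:2, 8:2, 9:1, 10:2.
Sum = 2 + 2 + 1 + 2 + 2 + 2 + 2 + 2 + 1 + 2 = 18.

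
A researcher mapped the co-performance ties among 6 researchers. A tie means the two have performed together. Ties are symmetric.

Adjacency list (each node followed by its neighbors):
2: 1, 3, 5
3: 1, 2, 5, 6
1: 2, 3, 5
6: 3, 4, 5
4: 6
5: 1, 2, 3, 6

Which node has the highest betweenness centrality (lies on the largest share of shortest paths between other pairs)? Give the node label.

6

Unnormalized betweenness of each node: 1:0, 2:0, 3:2, 4:0, 5:2, 6:4.
6 has the largest value, 4, making it the main broker — the node through which the most shortest paths run.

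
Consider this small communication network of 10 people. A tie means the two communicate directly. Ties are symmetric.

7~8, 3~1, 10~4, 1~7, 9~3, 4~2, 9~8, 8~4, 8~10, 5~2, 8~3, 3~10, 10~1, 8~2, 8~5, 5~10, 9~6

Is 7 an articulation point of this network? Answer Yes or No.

Even without 7, every remaining node can still reach every other (the residual graph is connected), so 7 is not a cut vertex.

No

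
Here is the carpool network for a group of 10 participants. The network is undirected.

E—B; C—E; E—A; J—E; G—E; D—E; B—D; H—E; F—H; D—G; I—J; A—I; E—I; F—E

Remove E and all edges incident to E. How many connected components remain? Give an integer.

4

Without E, the remaining ties split the others into: {A, I, J}; {B, D, G}; {F, H}; {C}.
That's 4 separate components.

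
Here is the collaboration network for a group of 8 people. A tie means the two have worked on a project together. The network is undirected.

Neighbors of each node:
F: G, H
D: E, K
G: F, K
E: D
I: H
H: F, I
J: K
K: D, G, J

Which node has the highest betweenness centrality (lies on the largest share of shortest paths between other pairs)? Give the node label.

K

Unnormalized betweenness of each node: D:6, E:0, F:10, G:12, H:6, I:0, J:0, K:14.
K has the largest value, 14, making it the main broker — the node through which the most shortest paths run.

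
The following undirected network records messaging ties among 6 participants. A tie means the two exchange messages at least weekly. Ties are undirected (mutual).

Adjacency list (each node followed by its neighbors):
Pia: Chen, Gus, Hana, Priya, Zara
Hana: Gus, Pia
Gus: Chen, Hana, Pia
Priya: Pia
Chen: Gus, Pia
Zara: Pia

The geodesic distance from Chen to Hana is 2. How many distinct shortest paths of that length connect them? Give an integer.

The shortest distance is 2. The length-2 paths are: Chen–Pia–Hana; Chen–Gus–Hana.
That gives 2 distinct shortest paths.

2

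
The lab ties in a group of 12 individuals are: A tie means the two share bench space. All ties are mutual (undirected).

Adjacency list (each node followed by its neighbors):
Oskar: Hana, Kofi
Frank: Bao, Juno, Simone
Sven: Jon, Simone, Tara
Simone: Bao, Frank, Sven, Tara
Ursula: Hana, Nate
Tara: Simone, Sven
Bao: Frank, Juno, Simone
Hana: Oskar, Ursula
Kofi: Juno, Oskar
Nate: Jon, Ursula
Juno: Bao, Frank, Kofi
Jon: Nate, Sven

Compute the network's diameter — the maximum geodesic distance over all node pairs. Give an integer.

Eccentricity of each node (its greatest distance to any other): Bao:5, Frank:5, Hana:5, Jon:5, Juno:5, Kofi:5, Nate:5, Oskar:5, Simone:5, Sven:5, Tara:5, Ursula:5.
The maximum eccentricity is 5, realized for instance by the pair Sven–Oskar via Sven – Jon – Nate – Ursula – Hana – Oskar. So the diameter is 5.

5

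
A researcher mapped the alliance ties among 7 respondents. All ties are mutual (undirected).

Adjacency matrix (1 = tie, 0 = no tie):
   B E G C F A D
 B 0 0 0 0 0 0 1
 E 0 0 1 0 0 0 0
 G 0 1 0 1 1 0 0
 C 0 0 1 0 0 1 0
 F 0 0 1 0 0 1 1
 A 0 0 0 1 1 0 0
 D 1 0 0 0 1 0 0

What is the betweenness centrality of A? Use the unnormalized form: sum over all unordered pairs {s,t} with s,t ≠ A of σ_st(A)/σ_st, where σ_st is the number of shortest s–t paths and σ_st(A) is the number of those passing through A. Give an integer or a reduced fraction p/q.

Pairs whose geodesics pass through A — B–C: 1/2; C–F: 1/2; C–D: 1/2.
All other pairs contribute 0.
Summing the contributions gives betweenness(A) = 3/2.

3/2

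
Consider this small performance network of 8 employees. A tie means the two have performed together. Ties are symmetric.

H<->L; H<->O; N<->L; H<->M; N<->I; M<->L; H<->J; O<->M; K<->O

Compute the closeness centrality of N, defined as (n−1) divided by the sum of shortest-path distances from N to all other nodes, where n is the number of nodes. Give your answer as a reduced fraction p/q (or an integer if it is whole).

7/16

Distances from N: H:2, I:1, J:3, K:4, L:1, M:2, O:3. Sum = 16.
n = 8, so closeness = 7/16.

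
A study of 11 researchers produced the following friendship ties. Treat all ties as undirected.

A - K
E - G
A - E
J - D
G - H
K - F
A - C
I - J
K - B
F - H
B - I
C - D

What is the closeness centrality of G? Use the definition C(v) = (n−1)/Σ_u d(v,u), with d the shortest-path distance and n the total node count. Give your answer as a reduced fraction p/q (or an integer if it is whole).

Distances from G: A:2, B:4, C:3, D:4, E:1, F:2, H:1, I:5, J:5, K:3. Sum = 30.
n = 11, so closeness = 10/30 = 1/3.

1/3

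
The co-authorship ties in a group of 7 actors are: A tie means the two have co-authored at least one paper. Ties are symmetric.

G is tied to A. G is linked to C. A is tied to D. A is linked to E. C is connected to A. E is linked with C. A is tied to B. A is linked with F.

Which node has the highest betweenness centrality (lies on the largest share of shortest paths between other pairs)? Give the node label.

Unnormalized betweenness of each node: A:25/2, B:0, C:1/2, D:0, E:0, F:0, G:0.
A has the largest value, 25/2, making it the main broker — the node through which the most shortest paths run.

A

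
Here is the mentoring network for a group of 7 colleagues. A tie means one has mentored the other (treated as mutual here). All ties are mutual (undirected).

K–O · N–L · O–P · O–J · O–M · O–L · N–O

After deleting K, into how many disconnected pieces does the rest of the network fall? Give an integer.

K's neighbors (O) remain reachable from one another through other ties, so the rest of the network stays in one piece.

1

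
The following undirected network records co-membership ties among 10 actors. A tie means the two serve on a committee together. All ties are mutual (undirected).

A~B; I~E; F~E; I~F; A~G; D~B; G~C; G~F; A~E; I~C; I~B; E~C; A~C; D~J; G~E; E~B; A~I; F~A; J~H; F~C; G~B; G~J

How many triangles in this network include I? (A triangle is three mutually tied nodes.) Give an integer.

8

I's neighbors: A, B, C, E, and F.
Neighbor pairs that are themselves tied: I–A–B; I–A–C; I–A–E; I–A–F; I–B–E; I–C–E; I–C–F; I–E–F. Each forms one triangle with I, for 8 in total.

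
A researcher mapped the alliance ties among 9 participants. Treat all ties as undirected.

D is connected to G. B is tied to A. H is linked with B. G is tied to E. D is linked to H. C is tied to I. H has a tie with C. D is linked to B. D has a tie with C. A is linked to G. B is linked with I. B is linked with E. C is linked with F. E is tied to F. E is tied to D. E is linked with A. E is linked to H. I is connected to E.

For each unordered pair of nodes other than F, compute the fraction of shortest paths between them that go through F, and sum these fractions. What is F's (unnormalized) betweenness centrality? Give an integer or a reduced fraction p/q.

3/8

Pairs whose geodesics pass through F — E–C: 1/4; A–C: 1/8.
All other pairs contribute 0.
Summing the contributions gives betweenness(F) = 3/8.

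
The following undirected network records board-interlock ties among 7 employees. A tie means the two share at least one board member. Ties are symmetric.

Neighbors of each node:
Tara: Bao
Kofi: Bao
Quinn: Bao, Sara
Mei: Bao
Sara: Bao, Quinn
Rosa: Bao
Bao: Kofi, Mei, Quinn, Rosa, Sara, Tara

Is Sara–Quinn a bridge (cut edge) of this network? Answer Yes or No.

Even without that edge, Sara still reaches Quinn via Sara – Bao – Quinn, so the network stays connected. Not a bridge.

No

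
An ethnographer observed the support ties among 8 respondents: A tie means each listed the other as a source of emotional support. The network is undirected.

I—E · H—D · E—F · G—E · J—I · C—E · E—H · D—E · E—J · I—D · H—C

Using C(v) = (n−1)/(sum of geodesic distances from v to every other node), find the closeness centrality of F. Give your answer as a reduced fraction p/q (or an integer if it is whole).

7/13

Distances from F: C:2, D:2, E:1, G:2, H:2, I:2, J:2. Sum = 13.
n = 8, so closeness = 7/13.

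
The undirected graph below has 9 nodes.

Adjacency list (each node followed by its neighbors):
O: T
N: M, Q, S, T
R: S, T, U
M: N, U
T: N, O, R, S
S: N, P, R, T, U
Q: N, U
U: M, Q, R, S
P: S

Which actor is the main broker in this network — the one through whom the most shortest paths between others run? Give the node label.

S

Unnormalized betweenness of each node: M:1/3, N:13/2, O:0, P:0, Q:1/3, R:1, S:53/6, T:15/2, U:9/2.
S has the largest value, 53/6, making it the main broker — the node through which the most shortest paths run.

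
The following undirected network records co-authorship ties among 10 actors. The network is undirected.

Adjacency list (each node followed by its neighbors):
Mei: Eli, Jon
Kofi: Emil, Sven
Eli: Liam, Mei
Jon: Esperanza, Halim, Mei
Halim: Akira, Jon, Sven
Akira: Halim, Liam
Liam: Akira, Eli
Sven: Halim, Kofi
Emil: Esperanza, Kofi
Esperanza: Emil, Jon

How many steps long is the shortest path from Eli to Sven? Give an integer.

One shortest route is Eli – Mei – Jon – Halim – Sven, which uses 4 edges, and at distance 3 from Eli we only reach {Esperanza, Halim}, which does not include Sven. So d(Eli,Sven) = 4.

4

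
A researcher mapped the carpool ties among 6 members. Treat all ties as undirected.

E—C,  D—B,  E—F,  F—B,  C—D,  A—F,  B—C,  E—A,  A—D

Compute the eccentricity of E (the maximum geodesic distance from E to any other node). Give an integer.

Distances from E: A:1, B:2, C:1, D:2, F:1.
The largest is 2 (to D and B), so the eccentricity of E is 2.

2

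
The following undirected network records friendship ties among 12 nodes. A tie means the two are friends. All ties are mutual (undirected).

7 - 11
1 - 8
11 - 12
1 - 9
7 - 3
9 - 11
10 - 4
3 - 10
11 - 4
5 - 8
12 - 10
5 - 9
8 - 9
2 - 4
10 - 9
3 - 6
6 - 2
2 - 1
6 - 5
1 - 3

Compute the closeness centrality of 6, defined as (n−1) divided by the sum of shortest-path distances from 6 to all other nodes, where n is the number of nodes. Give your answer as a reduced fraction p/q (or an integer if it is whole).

11/21

Distances from 6: 1:2, 2:1, 3:1, 4:2, 5:1, 7:2, 8:2, 9:2, 10:2, 11:3, 12:3. Sum = 21.
n = 12, so closeness = 11/21.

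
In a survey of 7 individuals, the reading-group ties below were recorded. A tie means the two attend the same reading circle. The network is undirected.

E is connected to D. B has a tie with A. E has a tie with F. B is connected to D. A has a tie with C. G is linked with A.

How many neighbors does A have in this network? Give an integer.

A is directly tied to B, C, and G. That is 3 neighbors, so the degree of A is 3.

3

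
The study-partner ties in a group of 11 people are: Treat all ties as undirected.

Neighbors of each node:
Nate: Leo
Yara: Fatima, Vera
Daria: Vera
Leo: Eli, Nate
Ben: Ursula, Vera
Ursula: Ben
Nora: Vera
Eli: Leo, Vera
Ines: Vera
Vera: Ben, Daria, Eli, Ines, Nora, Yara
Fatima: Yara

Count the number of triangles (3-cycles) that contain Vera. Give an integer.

0

Vera's neighbors are Ben, Daria, Eli, Ines, Nora, and Yara, but none of them are tied to each other, so no triangle contains Vera.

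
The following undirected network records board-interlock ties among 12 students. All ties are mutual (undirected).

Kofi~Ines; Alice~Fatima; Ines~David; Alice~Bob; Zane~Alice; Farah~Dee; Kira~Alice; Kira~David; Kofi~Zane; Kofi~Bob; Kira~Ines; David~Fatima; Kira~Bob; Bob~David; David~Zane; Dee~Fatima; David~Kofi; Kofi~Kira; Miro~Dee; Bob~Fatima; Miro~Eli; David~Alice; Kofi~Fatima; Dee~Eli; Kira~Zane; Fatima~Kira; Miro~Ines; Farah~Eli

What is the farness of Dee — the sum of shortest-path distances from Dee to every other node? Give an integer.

Distances from Dee: Alice:2, Bob:2, David:2, Eli:1, Farah:1, Fatima:1, Ines:2, Kira:2, Kofi:2, Miro:1, Zane:3.
Sum = 2 + 2 + 2 + 1 + 1 + 1 + 2 + 2 + 2 + 1 + 3 = 19.

19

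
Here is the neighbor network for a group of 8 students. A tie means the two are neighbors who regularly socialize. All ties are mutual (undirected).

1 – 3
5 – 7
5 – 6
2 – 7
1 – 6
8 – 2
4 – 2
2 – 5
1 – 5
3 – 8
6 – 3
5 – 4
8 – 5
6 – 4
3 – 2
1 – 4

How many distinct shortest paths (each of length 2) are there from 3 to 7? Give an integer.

The shortest distance is 2, and the only length-2 path is 3–2–7. So there is exactly 1 shortest path.

1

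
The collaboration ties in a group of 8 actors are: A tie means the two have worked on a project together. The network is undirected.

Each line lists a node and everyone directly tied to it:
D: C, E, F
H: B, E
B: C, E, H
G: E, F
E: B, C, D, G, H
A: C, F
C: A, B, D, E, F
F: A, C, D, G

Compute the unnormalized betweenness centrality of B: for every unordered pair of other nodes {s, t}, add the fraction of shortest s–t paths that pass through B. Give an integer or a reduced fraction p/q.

5/4

Pairs whose geodesics pass through B — F–H: 1/4; A–H: 1/2; C–H: 1/2.
All other pairs contribute 0.
Summing the contributions gives betweenness(B) = 5/4.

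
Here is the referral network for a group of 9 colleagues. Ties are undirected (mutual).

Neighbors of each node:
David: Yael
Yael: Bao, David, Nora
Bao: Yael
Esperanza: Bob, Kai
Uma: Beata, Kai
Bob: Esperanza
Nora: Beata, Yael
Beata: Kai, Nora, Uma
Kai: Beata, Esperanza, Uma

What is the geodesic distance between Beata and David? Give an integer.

One shortest route is Beata – Nora – Yael – David, which uses 3 edges, and at distance 2 from Beata we only reach {Esperanza, Yael}, which does not include David. So d(Beata,David) = 3.

3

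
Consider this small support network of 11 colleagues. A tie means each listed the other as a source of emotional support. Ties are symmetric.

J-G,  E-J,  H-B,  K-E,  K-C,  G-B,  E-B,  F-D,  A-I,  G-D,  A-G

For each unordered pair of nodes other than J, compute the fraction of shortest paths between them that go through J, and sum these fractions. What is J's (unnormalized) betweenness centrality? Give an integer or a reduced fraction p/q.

Pairs whose geodesics pass through J — A–E: 1/2; A–C: 1/2; A–K: 1/2; G–E: 1/2; G–C: 1/2; G–K: 1/2; E–F: 1/2; E–D: 1/2; E–I: 1/2; C–F: 1/2; C–D: 1/2; C–I: 1/2; K–F: 1/2; K–D: 1/2 … (+1 more pairs).
All other pairs contribute 0.
Summing the contributions gives betweenness(J) = 15/2.

15/2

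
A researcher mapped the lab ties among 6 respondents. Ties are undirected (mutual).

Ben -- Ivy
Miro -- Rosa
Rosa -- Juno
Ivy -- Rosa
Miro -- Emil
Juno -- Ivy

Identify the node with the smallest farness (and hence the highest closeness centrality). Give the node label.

Farness (sum of distances to all others) for each node — Ben:12, Emil:13, Ivy:8, Juno:9, Miro:9, Rosa:7.
The smallest farness is 7, for Rosa, so Rosa has the highest closeness.

Rosa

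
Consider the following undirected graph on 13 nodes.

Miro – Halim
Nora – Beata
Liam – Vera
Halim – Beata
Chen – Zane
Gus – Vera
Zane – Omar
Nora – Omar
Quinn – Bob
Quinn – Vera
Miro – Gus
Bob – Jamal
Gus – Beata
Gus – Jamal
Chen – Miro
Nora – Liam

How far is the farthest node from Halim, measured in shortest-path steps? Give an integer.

4

Distances from Halim: Beata:1, Bob:4, Chen:2, Gus:2, Jamal:3, Liam:3, Miro:1, Nora:2, Omar:3, Quinn:4, Vera:3, Zane:3.
The largest is 4 (to Quinn and Bob), so the eccentricity of Halim is 4.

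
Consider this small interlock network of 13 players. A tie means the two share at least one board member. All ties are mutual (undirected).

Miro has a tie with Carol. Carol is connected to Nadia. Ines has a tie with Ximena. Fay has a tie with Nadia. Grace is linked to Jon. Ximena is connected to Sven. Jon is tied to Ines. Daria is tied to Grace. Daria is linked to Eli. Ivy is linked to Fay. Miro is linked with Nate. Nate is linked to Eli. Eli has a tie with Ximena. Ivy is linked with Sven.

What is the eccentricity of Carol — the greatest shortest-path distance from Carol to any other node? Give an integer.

Distances from Carol: Daria:4, Eli:3, Fay:2, Grace:5, Ines:5, Ivy:3, Jon:6, Miro:1, Nadia:1, Nate:2, Sven:4, Ximena:4.
The largest is 6 (to Jon), so the eccentricity of Carol is 6.

6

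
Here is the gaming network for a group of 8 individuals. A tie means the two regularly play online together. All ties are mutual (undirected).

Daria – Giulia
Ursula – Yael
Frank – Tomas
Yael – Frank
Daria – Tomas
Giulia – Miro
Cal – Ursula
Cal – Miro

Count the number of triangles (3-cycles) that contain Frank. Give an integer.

0

Frank's neighbors are Tomas and Yael, but none of them are tied to each other, so no triangle contains Frank.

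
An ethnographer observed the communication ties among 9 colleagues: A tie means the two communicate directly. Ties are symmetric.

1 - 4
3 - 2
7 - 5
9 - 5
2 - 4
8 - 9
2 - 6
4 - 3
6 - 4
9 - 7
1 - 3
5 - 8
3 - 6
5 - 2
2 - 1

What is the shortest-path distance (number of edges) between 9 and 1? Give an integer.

3

One shortest route is 9 – 5 – 2 – 1, which uses 3 edges, and at distance 2 from 9 we only reach {2}, which does not include 1. So d(9,1) = 3.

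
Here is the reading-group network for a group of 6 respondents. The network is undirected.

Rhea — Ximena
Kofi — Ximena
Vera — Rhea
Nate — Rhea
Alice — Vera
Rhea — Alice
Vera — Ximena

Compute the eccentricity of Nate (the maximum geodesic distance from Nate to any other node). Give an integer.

Distances from Nate: Alice:2, Kofi:3, Rhea:1, Vera:2, Ximena:2.
The largest is 3 (to Kofi), so the eccentricity of Nate is 3.

3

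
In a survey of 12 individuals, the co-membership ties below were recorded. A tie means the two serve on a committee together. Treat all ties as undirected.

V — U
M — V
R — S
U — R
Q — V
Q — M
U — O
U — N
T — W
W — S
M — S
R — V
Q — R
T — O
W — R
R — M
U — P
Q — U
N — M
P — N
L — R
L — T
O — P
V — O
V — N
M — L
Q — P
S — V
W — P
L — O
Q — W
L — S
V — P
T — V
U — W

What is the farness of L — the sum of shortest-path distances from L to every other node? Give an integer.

Distances from L: M:1, N:2, O:1, P:2, Q:2, R:1, S:1, T:1, U:2, V:2, W:2.
Sum = 1 + 2 + 1 + 2 + 2 + 1 + 1 + 1 + 2 + 2 + 2 = 17.

17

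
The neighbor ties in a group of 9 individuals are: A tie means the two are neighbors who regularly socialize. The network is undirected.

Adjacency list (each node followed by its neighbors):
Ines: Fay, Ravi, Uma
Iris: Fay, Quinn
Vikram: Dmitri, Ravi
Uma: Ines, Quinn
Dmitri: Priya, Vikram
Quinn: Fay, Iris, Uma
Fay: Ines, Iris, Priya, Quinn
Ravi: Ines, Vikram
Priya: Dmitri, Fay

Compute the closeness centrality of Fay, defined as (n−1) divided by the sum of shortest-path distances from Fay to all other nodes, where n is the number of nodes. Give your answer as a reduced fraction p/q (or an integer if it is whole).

Distances from Fay: Dmitri:2, Ines:1, Iris:1, Priya:1, Quinn:1, Ravi:2, Uma:2, Vikram:3. Sum = 13.
n = 9, so closeness = 8/13.

8/13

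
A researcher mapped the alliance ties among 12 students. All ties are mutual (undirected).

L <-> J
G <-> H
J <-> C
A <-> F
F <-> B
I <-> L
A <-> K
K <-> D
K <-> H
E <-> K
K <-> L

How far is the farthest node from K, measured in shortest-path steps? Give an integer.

3

Distances from K: A:1, B:3, C:3, D:1, E:1, F:2, G:2, H:1, I:2, J:2, L:1.
The largest is 3 (to C and B), so the eccentricity of K is 3.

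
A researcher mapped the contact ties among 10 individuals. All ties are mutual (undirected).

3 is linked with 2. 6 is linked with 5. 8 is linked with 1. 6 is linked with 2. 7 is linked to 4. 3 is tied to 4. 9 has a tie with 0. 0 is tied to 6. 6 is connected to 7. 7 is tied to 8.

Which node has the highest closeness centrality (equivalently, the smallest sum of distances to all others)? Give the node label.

Farness (sum of distances to all others) for each node — 0:21, 1:30, 2:20, 3:23, 4:21, 5:23, 6:15, 7:16, 8:22, 9:29.
The smallest farness is 15, for 6, so 6 has the highest closeness.

6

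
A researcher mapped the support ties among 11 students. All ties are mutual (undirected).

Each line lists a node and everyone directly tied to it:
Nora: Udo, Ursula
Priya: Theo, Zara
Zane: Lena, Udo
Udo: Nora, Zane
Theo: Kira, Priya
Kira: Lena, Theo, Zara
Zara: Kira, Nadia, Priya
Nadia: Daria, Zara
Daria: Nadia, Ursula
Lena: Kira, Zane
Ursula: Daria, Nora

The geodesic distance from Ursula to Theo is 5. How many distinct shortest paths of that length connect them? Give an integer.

The shortest distance is 5. The length-5 paths are: Ursula–Daria–Nadia–Zara–Priya–Theo; Ursula–Daria–Nadia–Zara–Kira–Theo.
That gives 2 distinct shortest paths.

2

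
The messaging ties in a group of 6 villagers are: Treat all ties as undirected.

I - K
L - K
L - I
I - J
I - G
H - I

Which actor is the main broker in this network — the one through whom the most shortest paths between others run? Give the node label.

Unnormalized betweenness of each node: G:0, H:0, I:9, J:0, K:0, L:0.
I has the largest value, 9, making it the main broker — the node through which the most shortest paths run.

I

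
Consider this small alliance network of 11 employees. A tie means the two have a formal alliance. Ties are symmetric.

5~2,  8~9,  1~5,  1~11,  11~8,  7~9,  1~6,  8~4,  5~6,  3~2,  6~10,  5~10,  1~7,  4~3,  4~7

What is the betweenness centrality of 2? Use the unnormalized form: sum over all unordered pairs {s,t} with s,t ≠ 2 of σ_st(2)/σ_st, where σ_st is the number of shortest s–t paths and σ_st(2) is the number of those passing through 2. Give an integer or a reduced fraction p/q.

Pairs whose geodesics pass through 2 — 3–5: 1; 3–10: 1; 3–6: 1; 3–1: 1/2; 5–4: 1/2; 10–4: 1/3.
All other pairs contribute 0.
Summing the contributions gives betweenness(2) = 13/3.

13/3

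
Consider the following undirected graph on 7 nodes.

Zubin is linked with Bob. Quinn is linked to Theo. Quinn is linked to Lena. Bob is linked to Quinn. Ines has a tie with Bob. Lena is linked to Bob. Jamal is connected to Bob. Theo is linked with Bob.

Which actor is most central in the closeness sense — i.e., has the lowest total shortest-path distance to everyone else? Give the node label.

Farness (sum of distances to all others) for each node — Bob:6, Ines:11, Jamal:11, Lena:10, Quinn:9, Theo:10, Zubin:11.
The smallest farness is 6, for Bob, so Bob has the highest closeness.

Bob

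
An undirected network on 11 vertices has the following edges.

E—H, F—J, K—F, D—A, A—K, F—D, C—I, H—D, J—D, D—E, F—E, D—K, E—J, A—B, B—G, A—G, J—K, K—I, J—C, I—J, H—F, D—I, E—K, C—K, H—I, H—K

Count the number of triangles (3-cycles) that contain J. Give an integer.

J's neighbors: C, D, E, F, I, and K.
Neighbor pairs that are themselves tied: J–C–I; J–C–K; J–D–E; J–D–F; J–D–I; J–D–K; J–E–F; J–E–K; J–F–K; J–I–K. Each forms one triangle with J, for 10 in total.

10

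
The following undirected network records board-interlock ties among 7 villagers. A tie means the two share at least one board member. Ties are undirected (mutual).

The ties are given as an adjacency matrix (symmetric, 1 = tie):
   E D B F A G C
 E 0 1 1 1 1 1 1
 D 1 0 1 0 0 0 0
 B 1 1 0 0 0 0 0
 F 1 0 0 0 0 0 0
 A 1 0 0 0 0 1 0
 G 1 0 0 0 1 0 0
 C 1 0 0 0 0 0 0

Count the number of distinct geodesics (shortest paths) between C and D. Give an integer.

1

The shortest distance is 2, and the only length-2 path is C–E–D. So there is exactly 1 shortest path.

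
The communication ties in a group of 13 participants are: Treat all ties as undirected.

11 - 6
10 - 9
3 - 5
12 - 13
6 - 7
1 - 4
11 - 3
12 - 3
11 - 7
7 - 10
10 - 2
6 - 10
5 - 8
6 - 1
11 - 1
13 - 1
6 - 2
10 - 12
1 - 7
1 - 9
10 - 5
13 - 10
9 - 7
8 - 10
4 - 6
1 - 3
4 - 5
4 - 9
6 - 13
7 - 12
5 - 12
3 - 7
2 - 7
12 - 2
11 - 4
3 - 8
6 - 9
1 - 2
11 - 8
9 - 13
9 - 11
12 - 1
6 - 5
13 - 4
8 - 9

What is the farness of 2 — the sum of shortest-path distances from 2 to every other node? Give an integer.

19

Distances from 2: 1:1, 3:2, 4:2, 5:2, 6:1, 7:1, 8:2, 9:2, 10:1, 11:2, 12:1, 13:2.
Sum = 1 + 2 + 2 + 2 + 1 + 1 + 2 + 2 + 1 + 2 + 1 + 2 = 19.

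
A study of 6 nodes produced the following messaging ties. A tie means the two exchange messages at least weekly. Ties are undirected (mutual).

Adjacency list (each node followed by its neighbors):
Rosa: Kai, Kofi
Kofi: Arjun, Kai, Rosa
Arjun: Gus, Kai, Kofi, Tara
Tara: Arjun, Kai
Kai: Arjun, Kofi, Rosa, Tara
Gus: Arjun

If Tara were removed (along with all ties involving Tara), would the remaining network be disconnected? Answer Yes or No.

No

Even without Tara, every remaining node can still reach every other (the residual graph is connected), so Tara is not a cut vertex.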